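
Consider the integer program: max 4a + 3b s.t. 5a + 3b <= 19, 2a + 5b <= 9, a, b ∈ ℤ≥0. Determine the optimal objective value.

Relaxing integrality, the LP optimum is 15.42 at (a,b) = (3.58, 0.368), which is not an integer point.
(a,b)=(3,0): 5·3+3·0=15≤19, 2·3+5·0=6≤9, objective 12.
(a,b)=(2,1): 5·2+3·1=13≤19, 2·2+5·1=9≤9, objective 11.
(a,b)=(2,0): 5·2+3·0=10≤19, 2·2+5·0=4≤9, objective 8.
No feasible integer point exceeds 12.

12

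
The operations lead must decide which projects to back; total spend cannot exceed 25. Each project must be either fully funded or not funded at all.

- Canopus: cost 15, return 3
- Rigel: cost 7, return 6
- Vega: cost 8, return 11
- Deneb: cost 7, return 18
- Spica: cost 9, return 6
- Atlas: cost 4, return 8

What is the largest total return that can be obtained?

Allowing fractional choices, the relaxed optimum would be about 42.1, but projects are indivisible.
Rigel + Vega + Deneb: cost 7 + 8 + 7 = 22 ≤ 25, return 6 + 11 + 18 = 35.
Vega + Deneb + Atlas: cost 8 + 7 + 4 = 19 ≤ 25, return 11 + 18 + 8 = 37.
Vega + Deneb + Spica: cost 8 + 7 + 9 = 24 ≤ 25, return 11 + 18 + 6 = 35.
Best is Vega, Deneb, and Atlas with total return 37.

37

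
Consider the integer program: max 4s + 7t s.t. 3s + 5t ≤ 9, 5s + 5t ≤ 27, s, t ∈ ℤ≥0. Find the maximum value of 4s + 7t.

12

(s,t)=(3,0) is feasible, giving 12.
(s,t)=(1,1) is feasible, giving 11.
(s,t)=(2,0) is feasible, giving 8.
(s,t)=(0,1) is feasible, giving 7.
The best lattice point is (3,0), giving 12.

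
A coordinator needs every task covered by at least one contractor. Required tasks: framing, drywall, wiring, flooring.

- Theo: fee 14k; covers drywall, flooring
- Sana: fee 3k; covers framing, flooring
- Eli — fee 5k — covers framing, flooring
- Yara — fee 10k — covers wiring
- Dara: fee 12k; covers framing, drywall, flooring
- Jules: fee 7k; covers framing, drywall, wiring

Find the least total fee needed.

This is a weighted set-cover instance.
Choose Sana and Jules: together they cover framing, drywall, wiring, flooring — every task.
Total fee: 3 + 7 = 10.

10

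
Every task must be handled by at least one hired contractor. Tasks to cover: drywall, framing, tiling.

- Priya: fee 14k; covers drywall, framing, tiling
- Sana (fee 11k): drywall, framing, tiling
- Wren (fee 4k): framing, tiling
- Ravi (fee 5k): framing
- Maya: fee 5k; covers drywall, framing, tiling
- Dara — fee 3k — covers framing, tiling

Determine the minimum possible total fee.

The greedy cost-per-new-task heuristic would pick Dara and Maya for 8, but a cheaper cover exists.
Maya alone covers drywall, framing, tiling — every task.
Total fee: 5.
No cover costs less than 5.

5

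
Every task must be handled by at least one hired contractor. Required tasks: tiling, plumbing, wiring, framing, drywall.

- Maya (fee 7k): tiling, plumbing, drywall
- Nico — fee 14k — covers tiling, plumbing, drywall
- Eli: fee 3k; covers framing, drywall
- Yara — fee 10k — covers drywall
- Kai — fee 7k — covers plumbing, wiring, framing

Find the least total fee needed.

14

Choose Maya and Kai: together they cover tiling, plumbing, wiring, framing, drywall — every task.
Total fee: 7 + 7 = 14.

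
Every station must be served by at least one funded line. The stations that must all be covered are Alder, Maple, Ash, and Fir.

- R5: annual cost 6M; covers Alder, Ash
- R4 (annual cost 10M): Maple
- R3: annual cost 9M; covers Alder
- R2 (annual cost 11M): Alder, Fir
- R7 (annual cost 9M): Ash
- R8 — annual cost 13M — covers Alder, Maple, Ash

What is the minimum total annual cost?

The greedy cost-per-new-station heuristic would pick R5, R4, and R2 for 27, but a cheaper cover exists.
Choose R2 and R8: together they cover Alder, Maple, Ash, Fir — every station.
Total annual cost: 11 + 13 = 24.
No cover costs less than 24.

24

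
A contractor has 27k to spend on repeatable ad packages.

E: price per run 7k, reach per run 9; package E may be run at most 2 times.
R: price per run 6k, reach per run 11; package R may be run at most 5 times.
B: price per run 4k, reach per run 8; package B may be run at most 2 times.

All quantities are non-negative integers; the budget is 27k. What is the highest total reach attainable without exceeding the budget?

49

Take 3×R and 2×B: price 26 ≤ 27, reach 3·11 + 2·8 = 49.
B has the best ratio (8/4) and is taken to its limit of 2; remaining capacity is filled optimally with the others.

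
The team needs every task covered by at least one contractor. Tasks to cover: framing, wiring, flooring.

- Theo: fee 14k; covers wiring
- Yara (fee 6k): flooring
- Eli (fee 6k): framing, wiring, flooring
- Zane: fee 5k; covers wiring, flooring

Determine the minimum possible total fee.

6

This is an integer covering problem.
Eli alone covers framing, wiring, flooring — every task.
Total fee: 6.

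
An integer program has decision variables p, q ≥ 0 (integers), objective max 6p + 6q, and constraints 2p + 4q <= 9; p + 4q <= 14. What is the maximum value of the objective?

24

The continuous relaxation peaks at (4.5, 0) with value 27.00; rounding to a feasible lattice point costs some objective.
(p,q)=(4,0): 2·4+4·0=8≤9, 1·4+4·0=4≤14, objective 24.
(p,q)=(3,0): 2·3+4·0=6≤9, 1·3+4·0=3≤14, objective 18.
No feasible integer point exceeds 24.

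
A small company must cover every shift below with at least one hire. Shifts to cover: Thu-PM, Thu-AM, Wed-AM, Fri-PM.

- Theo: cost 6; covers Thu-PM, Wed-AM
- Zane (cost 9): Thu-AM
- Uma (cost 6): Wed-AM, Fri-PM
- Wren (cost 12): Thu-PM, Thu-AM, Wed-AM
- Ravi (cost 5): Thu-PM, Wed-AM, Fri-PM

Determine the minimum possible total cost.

Choose Zane and Ravi: together they cover Thu-PM, Thu-AM, Wed-AM, Fri-PM — every shift.
Total cost: 9 + 5 = 14.
No cover costs less than 14.

14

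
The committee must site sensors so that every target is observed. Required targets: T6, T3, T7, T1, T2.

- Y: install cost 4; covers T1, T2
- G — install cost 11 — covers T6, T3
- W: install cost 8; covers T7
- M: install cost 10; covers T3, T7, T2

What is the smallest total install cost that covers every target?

The greedy cost-per-new-target heuristic would pick Y, M, and G for 25, but a cheaper cover exists.
Choose Y, G, and W: together they cover T6, T3, T7, T1, T2 — every target.
Total install cost: 4 + 11 + 8 = 23.
No cover costs less than 23.

23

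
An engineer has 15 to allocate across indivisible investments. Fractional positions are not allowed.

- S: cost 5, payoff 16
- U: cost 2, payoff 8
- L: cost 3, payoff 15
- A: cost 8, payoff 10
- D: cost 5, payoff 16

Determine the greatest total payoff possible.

55

S + U + L + D: cost 5 + 2 + 3 + 5 = 15 ≤ 15, payoff 16 + 8 + 15 + 16 = 55.
S + U + D: cost 5 + 2 + 5 = 12 ≤ 15, payoff 16 + 8 + 16 = 40.
S + L + D: cost 5 + 3 + 5 = 13 ≤ 15, payoff 16 + 15 + 16 = 47.
Best is S, U, L, and D with total payoff 55.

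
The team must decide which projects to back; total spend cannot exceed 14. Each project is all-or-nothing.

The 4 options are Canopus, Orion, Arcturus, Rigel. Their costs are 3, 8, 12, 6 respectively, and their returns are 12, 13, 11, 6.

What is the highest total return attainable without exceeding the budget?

25

Allowing fractional choices, the relaxed optimum would be about 28.0, but projects are indivisible.
Orion + Rigel: cost 8 + 6 = 14 ≤ 14, return 13 + 6 = 19.
Canopus + Orion: cost 3 + 8 = 11 ≤ 14, return 12 + 13 = 25.
Canopus + Rigel: cost 3 + 6 = 9 ≤ 14, return 12 + 6 = 18.
Best is Canopus and Orion with total return 25.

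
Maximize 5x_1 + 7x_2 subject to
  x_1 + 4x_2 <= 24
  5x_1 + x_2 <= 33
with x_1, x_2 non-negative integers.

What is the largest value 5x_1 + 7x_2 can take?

The continuous relaxation peaks at (5.68, 4.58) with value 60.47; rounding to a feasible lattice point costs some objective.
(x_1,x_2)=(4,5): 1·4+4·5=24≤24, 5·4+1·5=25≤33, objective 55.
(x_1,x_2)=(5,4): 1·5+4·4=21≤24, 5·5+1·4=29≤33, objective 53.
(x_1,x_2)=(6,3): 1·6+4·3=18≤24, 5·6+1·3=33≤33, objective 51.
Maximum is 55 at (x_1,x_2)=(4,5).

55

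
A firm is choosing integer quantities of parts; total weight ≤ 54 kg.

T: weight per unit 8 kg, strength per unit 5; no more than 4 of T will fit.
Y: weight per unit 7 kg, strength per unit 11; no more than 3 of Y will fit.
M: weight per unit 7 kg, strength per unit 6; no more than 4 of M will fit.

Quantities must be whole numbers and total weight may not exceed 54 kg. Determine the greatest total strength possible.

57

Y has the best ratio (11/7); taking only Y gives at most 3×11 = 33 (stopped by the supply cap of 3).
Mixing does better — 3×Y and 4×M: weight 49 ≤ 54, strength 3·11 + 4·6 = 57.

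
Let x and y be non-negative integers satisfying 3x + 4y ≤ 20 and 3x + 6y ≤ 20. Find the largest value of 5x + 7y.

30

Relaxing integrality, the LP optimum is 33.33 at (x,y) = (6.67, 0), which is not an integer point.
(x,y)=(6,0): 3·6+4·0=18≤20, 3·6+6·0=18≤20, objective 30.
(x,y)=(5,0): 3·5+4·0=15≤20, 3·5+6·0=15≤20, objective 25.
Maximum is 30 at (x,y)=(6,0).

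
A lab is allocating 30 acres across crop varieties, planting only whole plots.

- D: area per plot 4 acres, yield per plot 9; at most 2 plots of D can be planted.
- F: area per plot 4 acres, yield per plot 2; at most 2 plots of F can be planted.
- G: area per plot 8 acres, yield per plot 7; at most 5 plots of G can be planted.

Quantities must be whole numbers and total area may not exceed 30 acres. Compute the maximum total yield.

34

Take 2×D, 1×F, and 2×G: area 28 ≤ 30, yield 2·9 + 1·2 + 2·7 = 34.
D has the best ratio (9/4) and is taken to its limit of 2; remaining capacity is filled optimally with the others.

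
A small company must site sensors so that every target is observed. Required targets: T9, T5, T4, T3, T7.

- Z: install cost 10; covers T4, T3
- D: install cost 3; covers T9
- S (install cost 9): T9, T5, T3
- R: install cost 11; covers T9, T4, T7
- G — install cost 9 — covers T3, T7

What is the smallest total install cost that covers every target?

The greedy cost-per-new-target heuristic would pick D, S, and R for 23, but a cheaper cover exists.
Choose S and R: together they cover T9, T5, T4, T3, T7 — every target.
Total install cost: 9 + 11 = 20.
No cover costs less than 20.

20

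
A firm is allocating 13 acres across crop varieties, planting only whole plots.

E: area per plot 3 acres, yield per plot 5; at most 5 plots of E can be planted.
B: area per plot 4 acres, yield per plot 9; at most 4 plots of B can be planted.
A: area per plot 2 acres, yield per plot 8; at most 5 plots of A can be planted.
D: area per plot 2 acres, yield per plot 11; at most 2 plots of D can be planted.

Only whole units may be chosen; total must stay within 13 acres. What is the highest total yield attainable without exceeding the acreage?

54

Take 4×A and 2×D: area 12 ≤ 13, yield 4·8 + 2·11 = 54.
D has the best ratio (11/2) and is taken to its limit of 2; remaining capacity is filled optimally with the others.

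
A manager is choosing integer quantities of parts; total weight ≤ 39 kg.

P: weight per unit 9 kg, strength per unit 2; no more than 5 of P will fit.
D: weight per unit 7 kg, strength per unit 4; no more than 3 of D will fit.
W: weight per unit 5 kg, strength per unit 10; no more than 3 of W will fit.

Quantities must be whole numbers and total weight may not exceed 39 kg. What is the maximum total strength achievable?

This is a bounded integer knapsack.
W has the best ratio (10/5); taking only W gives at most 3×10 = 30 (stopped by the supply cap of 3).
Mixing does better — 3×D and 3×W: weight 36 ≤ 39, strength 3·4 + 3·10 = 42.

42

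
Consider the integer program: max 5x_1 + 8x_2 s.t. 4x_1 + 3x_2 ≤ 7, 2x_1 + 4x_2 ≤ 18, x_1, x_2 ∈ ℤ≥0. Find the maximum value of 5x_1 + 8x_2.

(x_1,x_2)=(0,2) is feasible, giving 16.
(x_1,x_2)=(1,1) is feasible, giving 13.
Maximum is 16 at (x_1,x_2)=(0,2).

16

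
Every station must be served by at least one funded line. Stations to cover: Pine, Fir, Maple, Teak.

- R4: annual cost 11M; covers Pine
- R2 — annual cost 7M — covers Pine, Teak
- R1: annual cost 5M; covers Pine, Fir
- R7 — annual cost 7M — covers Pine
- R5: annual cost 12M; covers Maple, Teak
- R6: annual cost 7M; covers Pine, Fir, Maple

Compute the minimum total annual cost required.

14

Choose R2 and R6: together they cover Pine, Fir, Maple, Teak — every station.
Total annual cost: 7 + 7 = 14.
No cover costs less than 14.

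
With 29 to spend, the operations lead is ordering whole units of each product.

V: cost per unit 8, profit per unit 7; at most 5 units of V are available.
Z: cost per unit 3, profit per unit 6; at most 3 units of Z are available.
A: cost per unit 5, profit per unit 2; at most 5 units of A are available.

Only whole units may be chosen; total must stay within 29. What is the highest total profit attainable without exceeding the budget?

Z has the best ratio (6/3); taking only Z gives at most 3×6 = 18 (stopped by the supply cap of 3).
Mixing does better — 2×V and 3×Z: cost 25 ≤ 29, profit 2·7 + 3·6 = 32.

32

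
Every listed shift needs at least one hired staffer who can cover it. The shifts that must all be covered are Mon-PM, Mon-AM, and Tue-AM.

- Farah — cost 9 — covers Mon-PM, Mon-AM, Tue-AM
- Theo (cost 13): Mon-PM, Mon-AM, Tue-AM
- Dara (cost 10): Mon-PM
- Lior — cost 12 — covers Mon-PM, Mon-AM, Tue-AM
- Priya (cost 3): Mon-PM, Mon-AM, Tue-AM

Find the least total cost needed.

Priya alone covers Mon-PM, Mon-AM, Tue-AM — every shift.
Total cost: 3.
No cover costs less than 3.

3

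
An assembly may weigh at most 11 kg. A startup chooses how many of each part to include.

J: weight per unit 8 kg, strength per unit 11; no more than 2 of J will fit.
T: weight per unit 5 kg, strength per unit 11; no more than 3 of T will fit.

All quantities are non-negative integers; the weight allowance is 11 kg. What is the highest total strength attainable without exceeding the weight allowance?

2×T: weight 10 ≤ 11, strength 2·11 = 22.
1×T: weight 5 ≤ 11, strength 1·11 = 11.
Best is 22.

22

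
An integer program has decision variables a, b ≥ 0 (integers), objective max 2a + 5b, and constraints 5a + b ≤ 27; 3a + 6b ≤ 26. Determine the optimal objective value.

The continuous relaxation peaks at (0, 4.33) with value 21.67; rounding to a feasible lattice point costs some objective.
(a,b)=(0,4): 5·0+1·4=4≤27, 3·0+6·4=24≤26, objective 20.
(a,b)=(1,3): 5·1+1·3=8≤27, 3·1+6·3=21≤26, objective 17.
(a,b)=(0,3): 5·0+1·3=3≤27, 3·0+6·3=18≤26, objective 15.
Maximum is 20 at (a,b)=(0,4).

20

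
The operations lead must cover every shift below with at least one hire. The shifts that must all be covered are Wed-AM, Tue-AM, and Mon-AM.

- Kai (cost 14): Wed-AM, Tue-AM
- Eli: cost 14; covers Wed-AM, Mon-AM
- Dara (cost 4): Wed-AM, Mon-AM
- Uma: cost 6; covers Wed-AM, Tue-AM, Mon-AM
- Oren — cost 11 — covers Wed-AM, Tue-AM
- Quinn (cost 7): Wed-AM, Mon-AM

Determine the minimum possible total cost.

The greedy cost-per-new-shift heuristic would pick Dara and Uma for 10, but a cheaper cover exists.
Uma alone covers Wed-AM, Tue-AM, Mon-AM — every shift.
Total cost: 6.
No cover costs less than 6.

6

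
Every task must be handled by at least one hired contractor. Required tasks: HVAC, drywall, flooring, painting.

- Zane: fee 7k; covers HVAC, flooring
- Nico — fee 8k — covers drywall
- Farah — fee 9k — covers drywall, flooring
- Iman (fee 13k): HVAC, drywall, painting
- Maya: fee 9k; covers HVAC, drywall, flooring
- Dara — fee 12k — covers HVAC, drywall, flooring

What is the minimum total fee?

20

Choose Zane and Iman: together they cover HVAC, drywall, flooring, painting — every task.
Total fee: 7 + 13 = 20.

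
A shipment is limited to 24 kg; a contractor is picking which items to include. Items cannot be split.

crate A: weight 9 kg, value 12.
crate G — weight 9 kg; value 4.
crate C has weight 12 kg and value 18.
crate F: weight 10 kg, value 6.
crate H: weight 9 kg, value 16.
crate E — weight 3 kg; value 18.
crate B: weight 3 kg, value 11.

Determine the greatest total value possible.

crate G + crate H + crate E + crate B: weight 9 + 9 + 3 + 3 = 24 ≤ 24, value 4 + 16 + 18 + 11 = 49.
crate A + crate H + crate E + crate B: weight 9 + 9 + 3 + 3 = 24 ≤ 24, value 12 + 16 + 18 + 11 = 57.
crate C + crate H + crate E: weight 12 + 9 + 3 = 24 ≤ 24, value 18 + 16 + 18 = 52.
Best is crate A, crate H, crate E, and crate B with total value 57.

57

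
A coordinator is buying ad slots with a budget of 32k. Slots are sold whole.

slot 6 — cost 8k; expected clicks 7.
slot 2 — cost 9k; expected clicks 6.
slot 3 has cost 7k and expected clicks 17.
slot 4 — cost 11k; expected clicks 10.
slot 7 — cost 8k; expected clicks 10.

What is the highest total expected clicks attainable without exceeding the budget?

40

Allowing fractional choices, the relaxed optimum would be about 42.2, but ad slots are indivisible.
slot 3 + slot 4 + slot 7: cost 7 + 11 + 8 = 26 ≤ 32, expected clicks 17 + 10 + 10 = 37.
slot 6 + slot 2 + slot 3 + slot 7: cost 8 + 9 + 7 + 8 = 32 ≤ 32, expected clicks 7 + 6 + 17 + 10 = 40.
Best is slot 6, slot 2, slot 3, and slot 7 with total expected clicks 40.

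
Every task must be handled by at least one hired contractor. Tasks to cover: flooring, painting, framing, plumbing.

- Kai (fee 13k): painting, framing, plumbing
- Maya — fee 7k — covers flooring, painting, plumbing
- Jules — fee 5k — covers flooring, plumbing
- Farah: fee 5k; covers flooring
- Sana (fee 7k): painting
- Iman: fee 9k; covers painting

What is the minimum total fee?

18

The greedy cost-per-new-task heuristic would pick Maya and Kai for 20, but a cheaper cover exists.
Choose Kai and Jules: together they cover flooring, painting, framing, plumbing — every task.
Total fee: 13 + 5 = 18.
No cover costs less than 18.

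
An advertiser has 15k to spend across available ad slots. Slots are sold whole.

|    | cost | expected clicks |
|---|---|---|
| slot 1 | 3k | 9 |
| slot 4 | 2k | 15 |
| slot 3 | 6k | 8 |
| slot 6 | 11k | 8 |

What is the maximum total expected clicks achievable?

Allowing fractional choices, the relaxed optimum would be about 34.9, but ad slots are indivisible.
slot 1 + slot 4: cost 3 + 2 = 5 ≤ 15, expected clicks 9 + 15 = 24.
slot 1 + slot 4 + slot 3: cost 3 + 2 + 6 = 11 ≤ 15, expected clicks 9 + 15 + 8 = 32.
Best is slot 1, slot 4, and slot 3 with total expected clicks 32.

32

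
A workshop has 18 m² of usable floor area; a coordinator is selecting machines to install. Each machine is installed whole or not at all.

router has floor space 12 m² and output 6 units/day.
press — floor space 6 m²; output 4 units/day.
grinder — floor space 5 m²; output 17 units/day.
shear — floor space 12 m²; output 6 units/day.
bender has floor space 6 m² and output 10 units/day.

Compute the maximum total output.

Take press, grinder, and bender: floor space 6 + 5 + 6 = 17 ≤ 18, output 4 + 17 + 10 = 31.
No other feasible combination does better.

31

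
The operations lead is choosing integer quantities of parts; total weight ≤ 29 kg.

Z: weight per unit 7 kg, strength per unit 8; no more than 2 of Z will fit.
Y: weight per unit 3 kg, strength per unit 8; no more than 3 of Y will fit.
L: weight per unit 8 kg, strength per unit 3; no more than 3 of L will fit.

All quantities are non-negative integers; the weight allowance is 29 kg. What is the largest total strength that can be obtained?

Y has the best ratio (8/3); taking only Y gives at most 3×8 = 24 (stopped by the supply cap of 3).
Mixing does better — 2×Z and 3×Y: weight 23 ≤ 29, strength 2·8 + 3·8 = 40.

40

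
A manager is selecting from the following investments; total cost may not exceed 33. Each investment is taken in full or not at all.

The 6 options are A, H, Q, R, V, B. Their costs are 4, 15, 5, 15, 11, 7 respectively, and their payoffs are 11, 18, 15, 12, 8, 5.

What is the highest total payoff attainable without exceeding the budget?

This is an integer program with binary decision variables.
A + H + Q + B: cost 4 + 15 + 5 + 7 = 31 ≤ 33, payoff 11 + 18 + 15 + 5 = 49.
A + H + Q: cost 4 + 15 + 5 = 24 ≤ 33, payoff 11 + 18 + 15 = 44.
A + Q + R + B: cost 4 + 5 + 15 + 7 = 31 ≤ 33, payoff 11 + 15 + 12 + 5 = 43.
Best is A, H, Q, and B with total payoff 49.

49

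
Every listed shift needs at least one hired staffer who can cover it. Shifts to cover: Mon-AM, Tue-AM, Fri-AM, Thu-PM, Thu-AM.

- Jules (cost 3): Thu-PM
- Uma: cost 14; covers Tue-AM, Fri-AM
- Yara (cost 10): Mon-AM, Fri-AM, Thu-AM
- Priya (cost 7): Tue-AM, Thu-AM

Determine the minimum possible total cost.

This is a weighted set-cover instance.
Choose Jules, Yara, and Priya: together they cover Mon-AM, Tue-AM, Fri-AM, Thu-PM, Thu-AM — every shift.
Total cost: 3 + 10 + 7 = 20.
No cover costs less than 20.

20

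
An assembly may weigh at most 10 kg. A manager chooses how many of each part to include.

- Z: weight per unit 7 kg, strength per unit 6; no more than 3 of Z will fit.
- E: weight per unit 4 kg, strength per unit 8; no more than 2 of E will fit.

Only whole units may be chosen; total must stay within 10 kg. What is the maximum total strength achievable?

2×E: weight 8 ≤ 10, strength 2·8 = 16.
1×E: weight 4 ≤ 10, strength 1·8 = 8.
Best is 16.

16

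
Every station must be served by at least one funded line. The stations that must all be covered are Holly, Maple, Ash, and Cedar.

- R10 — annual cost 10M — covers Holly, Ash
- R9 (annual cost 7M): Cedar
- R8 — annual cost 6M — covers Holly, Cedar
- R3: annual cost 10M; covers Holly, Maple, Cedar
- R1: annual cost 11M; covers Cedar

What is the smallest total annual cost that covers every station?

This is an integer covering problem.
The greedy cost-per-new-station heuristic would pick R8, R10, and R3 for 26, but a cheaper cover exists.
Choose R10 and R3: together they cover Holly, Maple, Ash, Cedar — every station.
Total annual cost: 10 + 10 = 20.
No cover costs less than 20.

20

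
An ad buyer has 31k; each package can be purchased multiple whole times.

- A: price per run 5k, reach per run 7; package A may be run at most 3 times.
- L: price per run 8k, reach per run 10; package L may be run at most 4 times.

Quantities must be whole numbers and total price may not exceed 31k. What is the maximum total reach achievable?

41

3×A and 2×L: price 31 ≤ 31, reach 3·7 + 2·10 = 41.
1×A and 3×L: price 29 ≤ 31, reach 1·7 + 3·10 = 37.
Best is 41.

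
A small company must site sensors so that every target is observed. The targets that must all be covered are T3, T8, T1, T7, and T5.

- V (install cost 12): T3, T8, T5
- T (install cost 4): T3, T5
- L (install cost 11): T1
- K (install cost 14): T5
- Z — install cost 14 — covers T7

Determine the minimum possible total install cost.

The greedy cost-per-new-target heuristic would pick T, L, V, and Z for 41, but a cheaper cover exists.
Choose V, L, and Z: together they cover T3, T8, T1, T7, T5 — every target.
Total install cost: 12 + 11 + 14 = 37.
No cover costs less than 37.

37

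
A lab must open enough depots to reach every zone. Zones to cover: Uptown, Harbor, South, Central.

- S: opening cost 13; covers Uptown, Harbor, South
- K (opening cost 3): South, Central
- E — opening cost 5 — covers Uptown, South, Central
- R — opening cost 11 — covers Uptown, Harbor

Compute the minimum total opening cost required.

14

The greedy cost-per-new-zone heuristic would pick K, E, and R for 19, but a cheaper cover exists.
Choose K and R: together they cover Uptown, Harbor, South, Central — every zone.
Total opening cost: 3 + 11 = 14.
No cover costs less than 14.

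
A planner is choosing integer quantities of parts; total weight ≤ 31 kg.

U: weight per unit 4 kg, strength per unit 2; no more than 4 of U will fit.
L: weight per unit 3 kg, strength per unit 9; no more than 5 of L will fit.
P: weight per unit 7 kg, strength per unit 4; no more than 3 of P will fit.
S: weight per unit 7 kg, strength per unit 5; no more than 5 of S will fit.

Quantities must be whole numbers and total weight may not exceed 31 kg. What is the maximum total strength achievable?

55

Take 5×L and 2×S: weight 29 ≤ 31, strength 5·9 + 2·5 = 55.
L has the best ratio (9/3) and is taken to its limit of 5; remaining capacity is filled optimally with the others.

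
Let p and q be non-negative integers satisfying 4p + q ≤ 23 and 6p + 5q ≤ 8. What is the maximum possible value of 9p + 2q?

(p,q)=(1,0) is feasible, giving 9.
(p,q)=(0,1) is feasible, giving 2.
(p,q)=(0,0) is feasible, giving 0.
Maximum is 9 at (p,q)=(1,0).

9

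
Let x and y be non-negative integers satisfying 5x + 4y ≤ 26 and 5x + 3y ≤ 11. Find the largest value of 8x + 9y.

27

Relaxing integrality, the LP optimum is 33.00 at (x,y) = (0, 3.67), which is not an integer point.
(x,y)=(0,3): 5·0+4·3=12≤26, 5·0+3·3=9≤11, objective 27.
(x,y)=(1,2): 5·1+4·2=13≤26, 5·1+3·2=11≤11, objective 26.
The best lattice point is (0,3), giving 27.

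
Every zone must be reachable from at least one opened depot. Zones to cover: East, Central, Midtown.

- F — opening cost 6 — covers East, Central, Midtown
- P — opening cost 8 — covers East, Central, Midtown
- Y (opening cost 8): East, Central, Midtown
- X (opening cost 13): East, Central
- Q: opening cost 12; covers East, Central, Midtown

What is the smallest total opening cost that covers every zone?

F alone covers East, Central, Midtown — every zone.
Total opening cost: 6.

6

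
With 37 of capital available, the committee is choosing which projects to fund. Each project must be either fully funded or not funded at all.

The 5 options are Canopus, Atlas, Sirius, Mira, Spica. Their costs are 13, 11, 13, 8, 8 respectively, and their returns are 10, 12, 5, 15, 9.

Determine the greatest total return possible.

37

This is an integer program with binary decision variables.
Allowing fractional choices, the relaxed optimum would be about 43.7, but projects are indivisible.
Canopus + Atlas + Mira: cost 13 + 11 + 8 = 32 ≤ 37, return 10 + 12 + 15 = 37.
Atlas + Mira + Spica: cost 11 + 8 + 8 = 27 ≤ 37, return 12 + 15 + 9 = 36.
Best is Canopus, Atlas, and Mira with total return 37.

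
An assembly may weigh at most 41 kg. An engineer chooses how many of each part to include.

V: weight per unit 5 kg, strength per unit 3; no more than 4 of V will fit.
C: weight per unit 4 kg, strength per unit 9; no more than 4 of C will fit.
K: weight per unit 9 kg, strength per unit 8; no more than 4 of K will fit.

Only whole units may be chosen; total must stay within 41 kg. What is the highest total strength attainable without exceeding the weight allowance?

55

1×V, 4×C, and 2×K: weight 39 ≤ 41, strength 1·3 + 4·9 + 2·8 = 55.
3×V, 4×C, and 1×K: weight 40 ≤ 41, strength 3·3 + 4·9 + 1·8 = 53.
Best is 55.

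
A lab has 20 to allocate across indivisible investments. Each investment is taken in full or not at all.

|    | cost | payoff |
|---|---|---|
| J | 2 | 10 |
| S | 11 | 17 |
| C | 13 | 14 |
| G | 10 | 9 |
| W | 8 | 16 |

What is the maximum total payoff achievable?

Take J, G, and W: cost 2 + 10 + 8 = 20 ≤ 20, payoff 10 + 9 + 16 = 35.
No other feasible combination does better.

35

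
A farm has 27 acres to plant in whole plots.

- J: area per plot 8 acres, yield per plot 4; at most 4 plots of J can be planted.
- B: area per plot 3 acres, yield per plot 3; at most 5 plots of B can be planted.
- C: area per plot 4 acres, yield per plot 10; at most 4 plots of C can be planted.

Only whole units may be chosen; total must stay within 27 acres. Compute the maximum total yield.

49

This is a bounded integer knapsack.
C has the best ratio (10/4); taking only C gives at most 4×10 = 40 (stopped by the supply cap of 4).
Mixing does better — 3×B and 4×C: area 25 ≤ 27, yield 3·3 + 4·10 = 49.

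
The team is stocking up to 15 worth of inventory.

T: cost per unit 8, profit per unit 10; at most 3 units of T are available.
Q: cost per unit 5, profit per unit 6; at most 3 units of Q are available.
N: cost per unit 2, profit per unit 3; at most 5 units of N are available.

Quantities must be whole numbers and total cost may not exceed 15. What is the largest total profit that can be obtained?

1×T and 3×N: cost 14 ≤ 15, profit 1·10 + 3·3 = 19.
1×Q and 5×N: cost 15 ≤ 15, profit 1·6 + 5·3 = 21.
Best is 21.

21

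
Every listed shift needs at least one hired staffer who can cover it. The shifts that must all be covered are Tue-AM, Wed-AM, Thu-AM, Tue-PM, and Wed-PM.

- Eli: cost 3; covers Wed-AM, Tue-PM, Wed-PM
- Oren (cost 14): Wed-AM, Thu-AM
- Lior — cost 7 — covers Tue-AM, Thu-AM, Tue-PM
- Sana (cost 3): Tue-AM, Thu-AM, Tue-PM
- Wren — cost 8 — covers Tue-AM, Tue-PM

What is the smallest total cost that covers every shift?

Choose Eli and Sana: together they cover Tue-AM, Wed-AM, Thu-AM, Tue-PM, Wed-PM — every shift.
Total cost: 3 + 3 = 6.
No cover costs less than 6.

6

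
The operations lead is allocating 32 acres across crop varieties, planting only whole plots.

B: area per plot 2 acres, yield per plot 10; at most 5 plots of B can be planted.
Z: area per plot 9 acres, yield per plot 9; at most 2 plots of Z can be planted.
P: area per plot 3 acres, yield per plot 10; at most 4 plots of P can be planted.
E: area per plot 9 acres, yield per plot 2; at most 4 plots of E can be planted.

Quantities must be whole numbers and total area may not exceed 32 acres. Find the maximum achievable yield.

5×B, 1×Z, and 4×P: area 31 ≤ 32, yield 5·10 + 1·9 + 4·10 = 99.
5×B, 4×P, and 1×E: area 31 ≤ 32, yield 5·10 + 4·10 + 1·2 = 92.
Best is 99.

99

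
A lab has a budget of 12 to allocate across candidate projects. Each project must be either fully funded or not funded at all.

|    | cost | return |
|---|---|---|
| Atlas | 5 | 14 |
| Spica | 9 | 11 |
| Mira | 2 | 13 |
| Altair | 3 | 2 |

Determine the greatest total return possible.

Allowing fractional choices, the relaxed optimum would be about 33.1, but projects are indivisible.
Spica + Mira: cost 9 + 2 = 11 ≤ 12, return 11 + 13 = 24.
Atlas + Mira: cost 5 + 2 = 7 ≤ 12, return 14 + 13 = 27.
Atlas + Mira + Altair: cost 5 + 2 + 3 = 10 ≤ 12, return 14 + 13 + 2 = 29.
Best is Atlas, Mira, and Altair with total return 29.

29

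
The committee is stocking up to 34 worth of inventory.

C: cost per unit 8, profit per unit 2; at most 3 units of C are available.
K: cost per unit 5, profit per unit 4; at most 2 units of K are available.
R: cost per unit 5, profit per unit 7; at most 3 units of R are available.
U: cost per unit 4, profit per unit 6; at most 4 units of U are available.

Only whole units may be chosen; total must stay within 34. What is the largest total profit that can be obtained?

45

1×K, 3×R, and 3×U: cost 32 ≤ 34, profit 1·4 + 3·7 + 3·6 = 43.
3×R and 4×U: cost 31 ≤ 34, profit 3·7 + 4·6 = 45.
Best is 45.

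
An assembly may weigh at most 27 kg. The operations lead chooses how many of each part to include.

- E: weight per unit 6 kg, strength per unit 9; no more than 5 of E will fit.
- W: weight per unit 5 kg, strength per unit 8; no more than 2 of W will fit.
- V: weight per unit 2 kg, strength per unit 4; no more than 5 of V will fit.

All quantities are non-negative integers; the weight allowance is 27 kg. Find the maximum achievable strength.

46

2×E, 1×W, and 5×V: weight 27 ≤ 27, strength 2·9 + 1·8 + 5·4 = 46.
1×E, 2×W, and 5×V: weight 26 ≤ 27, strength 1·9 + 2·8 + 5·4 = 45.
Best is 46.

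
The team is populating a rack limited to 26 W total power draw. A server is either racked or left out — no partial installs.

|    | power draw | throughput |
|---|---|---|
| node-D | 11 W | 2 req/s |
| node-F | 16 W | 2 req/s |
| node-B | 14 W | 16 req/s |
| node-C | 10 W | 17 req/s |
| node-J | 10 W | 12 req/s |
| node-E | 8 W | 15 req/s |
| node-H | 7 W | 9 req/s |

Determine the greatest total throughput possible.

Treat it as a binary knapsack problem.
Allowing fractional choices, the relaxed optimum would be about 42.2, but servers are indivisible.
node-J + node-E + node-H: power draw 10 + 8 + 7 = 25 ≤ 26, throughput 12 + 15 + 9 = 36.
node-C + node-E + node-H: power draw 10 + 8 + 7 = 25 ≤ 26, throughput 17 + 15 + 9 = 41.
Best is node-C, node-E, and node-H with total throughput 41.

41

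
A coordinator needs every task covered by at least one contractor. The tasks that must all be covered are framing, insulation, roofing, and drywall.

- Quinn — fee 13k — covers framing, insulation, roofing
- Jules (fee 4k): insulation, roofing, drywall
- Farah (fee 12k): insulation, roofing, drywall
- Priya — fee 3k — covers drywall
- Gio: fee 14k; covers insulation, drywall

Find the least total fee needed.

The greedy cost-per-new-task heuristic would pick Jules and Quinn for 17, but a cheaper cover exists.
Choose Quinn and Priya: together they cover framing, insulation, roofing, drywall — every task.
Total fee: 13 + 3 = 16.
No cover costs less than 16.

16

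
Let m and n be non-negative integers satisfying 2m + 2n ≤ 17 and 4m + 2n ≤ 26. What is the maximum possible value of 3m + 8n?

64

Relaxing integrality, the LP optimum is 68.00 at (m,n) = (0, 8.5), which is not an integer point.
(m,n)=(0,8): 2·0+2·8=16≤17, 4·0+2·8=16≤26, objective 64.
(m,n)=(1,7): 2·1+2·7=16≤17, 4·1+2·7=18≤26, objective 59.
(m,n)=(0,7): 2·0+2·7=14≤17, 4·0+2·7=14≤26, objective 56.
Maximum is 64 at (m,n)=(0,8).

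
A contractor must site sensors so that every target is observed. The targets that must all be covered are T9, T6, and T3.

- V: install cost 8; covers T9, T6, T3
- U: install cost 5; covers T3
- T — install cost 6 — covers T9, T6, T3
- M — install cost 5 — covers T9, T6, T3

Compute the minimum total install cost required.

M alone covers T9, T6, T3 — every target.
Total install cost: 5.
No cover costs less than 5.

5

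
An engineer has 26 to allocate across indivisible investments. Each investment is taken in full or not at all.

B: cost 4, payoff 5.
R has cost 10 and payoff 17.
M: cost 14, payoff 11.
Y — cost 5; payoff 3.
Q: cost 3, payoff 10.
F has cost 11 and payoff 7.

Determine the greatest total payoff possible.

35

This is an integer program with binary decision variables.
B + R + Y + Q: cost 4 + 10 + 5 + 3 = 22 ≤ 26, payoff 5 + 17 + 3 + 10 = 35.
R + Q + F: cost 10 + 3 + 11 = 24 ≤ 26, payoff 17 + 10 + 7 = 34.
Best is B, R, Y, and Q with total payoff 35.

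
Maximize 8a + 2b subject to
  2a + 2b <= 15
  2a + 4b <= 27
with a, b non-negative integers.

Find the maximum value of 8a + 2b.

56

Relaxing integrality, the LP optimum is 60.00 at (a,b) = (7.5, 0), which is not an integer point.
(a,b)=(7,0): 2·7+2·0=14≤15, 2·7+4·0=14≤27, objective 56.
(a,b)=(6,1): 2·6+2·1=14≤15, 2·6+4·1=16≤27, objective 50.
(a,b)=(6,0): 2·6+2·0=12≤15, 2·6+4·0=12≤27, objective 48.
No feasible integer point exceeds 56.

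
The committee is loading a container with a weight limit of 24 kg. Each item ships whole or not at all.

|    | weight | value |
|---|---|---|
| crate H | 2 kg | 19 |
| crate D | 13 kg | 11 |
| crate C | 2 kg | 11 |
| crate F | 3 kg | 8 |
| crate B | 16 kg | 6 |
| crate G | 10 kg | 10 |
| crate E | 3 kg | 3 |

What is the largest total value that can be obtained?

52

This is a 0-1 knapsack instance.
Allowing fractional choices, the relaxed optimum would be about 54.4, but items are indivisible.
crate H + crate D + crate C + crate F + crate E: weight 2 + 13 + 2 + 3 + 3 = 23 ≤ 24, value 19 + 11 + 11 + 8 + 3 = 52.
crate H + crate C + crate F + crate G + crate E: weight 2 + 2 + 3 + 10 + 3 = 20 ≤ 24, value 19 + 11 + 8 + 10 + 3 = 51.
Best is crate H, crate D, crate C, crate F, and crate E with total value 52.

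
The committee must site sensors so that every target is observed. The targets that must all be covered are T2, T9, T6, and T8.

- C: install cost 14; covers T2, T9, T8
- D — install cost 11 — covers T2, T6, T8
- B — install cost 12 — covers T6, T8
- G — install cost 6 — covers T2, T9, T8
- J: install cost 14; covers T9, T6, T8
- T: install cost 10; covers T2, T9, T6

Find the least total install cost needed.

16

Choose G and T: together they cover T2, T9, T6, T8 — every target.
Total install cost: 6 + 10 = 16.
No cover costs less than 16.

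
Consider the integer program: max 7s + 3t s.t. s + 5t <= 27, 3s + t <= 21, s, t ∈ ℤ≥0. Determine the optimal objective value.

The continuous relaxation peaks at (5.57, 4.29) with value 51.86; rounding to a feasible lattice point costs some objective.
(s,t)=(6,3): 1·6+5·3=21≤27, 3·6+1·3=21≤21, objective 51.
(s,t)=(6,2): 1·6+5·2=16≤27, 3·6+1·2=20≤21, objective 48.
(s,t)=(5,4): 1·5+5·4=25≤27, 3·5+1·4=19≤21, objective 47.
(s,t)=(5,3): 1·5+5·3=20≤27, 3·5+1·3=18≤21, objective 44.
The best lattice point is (6,3), giving 51.

51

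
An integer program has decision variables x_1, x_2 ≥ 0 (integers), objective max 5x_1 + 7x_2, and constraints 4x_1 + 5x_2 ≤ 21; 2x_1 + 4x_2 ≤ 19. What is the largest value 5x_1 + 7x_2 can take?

28

(x_1,x_2)=(0,4) is feasible, giving 28.
(x_1,x_2)=(1,3) is feasible, giving 26.
(x_1,x_2)=(0,3) is feasible, giving 21.
Maximum is 28 at (x_1,x_2)=(0,4).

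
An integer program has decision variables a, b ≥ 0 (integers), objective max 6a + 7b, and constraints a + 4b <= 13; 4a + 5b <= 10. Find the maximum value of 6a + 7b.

(a,b)=(0,2) is feasible, giving 14.
(a,b)=(1,1) is feasible, giving 13.
(a,b)=(2,0) is feasible, giving 12.
The best lattice point is (0,2), giving 14.

14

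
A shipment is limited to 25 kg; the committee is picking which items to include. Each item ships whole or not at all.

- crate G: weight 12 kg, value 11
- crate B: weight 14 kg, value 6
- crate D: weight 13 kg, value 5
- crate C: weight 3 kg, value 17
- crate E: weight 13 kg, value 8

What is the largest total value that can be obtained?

This is an integer program with binary decision variables.
Take crate G and crate C: weight 12 + 3 = 15 ≤ 25, value 11 + 17 = 28.
No other feasible combination does better.

28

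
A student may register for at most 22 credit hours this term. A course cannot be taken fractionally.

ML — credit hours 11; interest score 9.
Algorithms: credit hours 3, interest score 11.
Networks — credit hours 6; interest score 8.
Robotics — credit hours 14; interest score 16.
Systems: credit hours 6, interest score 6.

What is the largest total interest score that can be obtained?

28

ML + Algorithms + Networks: credit hours 11 + 3 + 6 = 20 ≤ 22, interest score 9 + 11 + 8 = 28.
Algorithms + Robotics: credit hours 3 + 14 = 17 ≤ 22, interest score 11 + 16 = 27.
ML + Algorithms + Systems: credit hours 11 + 3 + 6 = 20 ≤ 22, interest score 9 + 11 + 6 = 26.
Best is ML, Algorithms, and Networks with total interest score 28.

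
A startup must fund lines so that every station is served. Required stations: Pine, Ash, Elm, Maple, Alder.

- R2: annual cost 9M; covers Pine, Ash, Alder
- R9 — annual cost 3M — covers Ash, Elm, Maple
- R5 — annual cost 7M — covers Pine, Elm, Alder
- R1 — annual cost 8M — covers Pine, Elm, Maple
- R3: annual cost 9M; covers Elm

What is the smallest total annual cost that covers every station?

10

Choose R9 and R5: together they cover Pine, Ash, Elm, Maple, Alder — every station.
Total annual cost: 3 + 7 = 10.
No cover costs less than 10.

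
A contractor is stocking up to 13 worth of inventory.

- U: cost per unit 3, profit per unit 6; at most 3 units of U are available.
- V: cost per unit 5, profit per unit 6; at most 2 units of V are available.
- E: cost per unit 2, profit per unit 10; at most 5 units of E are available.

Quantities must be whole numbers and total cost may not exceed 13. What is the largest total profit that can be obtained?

Take 1×U and 5×E: cost 13 ≤ 13, profit 1·6 + 5·10 = 56.
E has the best ratio (10/2) and is taken to its limit of 5; remaining capacity is filled optimally with the others.

56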